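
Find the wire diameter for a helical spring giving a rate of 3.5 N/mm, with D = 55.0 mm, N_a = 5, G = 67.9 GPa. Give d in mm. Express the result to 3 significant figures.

4.30 mm

d = (8D³N_a·k / G)^(1/4) = (8·55.0³·5·3.5 / (67.9×10³))^0.25
  = (343.04)^0.25 = 4.3036 mm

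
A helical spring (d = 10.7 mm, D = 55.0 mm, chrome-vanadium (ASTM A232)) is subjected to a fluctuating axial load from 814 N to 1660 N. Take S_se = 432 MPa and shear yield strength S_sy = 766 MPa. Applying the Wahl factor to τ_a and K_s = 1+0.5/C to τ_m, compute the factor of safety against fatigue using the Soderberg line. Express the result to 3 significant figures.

2.87

C = D/d = 55.0/10.7 = 5.1402; K_W = (4C−1)/(4C−4)+0.615/C = 1.3008; K_s = 1+0.5/C = 1.0973
F_a = (F_max−F_min)/2 = 423 N; F_m = (F_max+F_min)/2 = 1237 N
τ_a = K_W·8F_aD/(πd³) = 1.3008 × 48.361 = 62.907 MPa
τ_m = K_s·8F_mD/(πd³) = 1.0973 × 141.42 = 155.18 MPa
Soderberg: 1/n_f = τ_a/S_se + τ_m/S_sy = 62.907/432 + 155.18/766 = 0.14562 + 0.20258 = 0.3482
n_f = 1/0.3482 = 2.872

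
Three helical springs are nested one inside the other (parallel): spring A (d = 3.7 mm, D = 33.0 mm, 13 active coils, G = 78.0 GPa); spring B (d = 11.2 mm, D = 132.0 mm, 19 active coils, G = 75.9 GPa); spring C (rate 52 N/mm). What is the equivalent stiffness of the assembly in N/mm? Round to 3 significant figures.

k_A = Gd⁴/(8D³N_a) = (78.0×10³)(3.7⁴)/(8·33.0³·13) = 3.9113 N/mm
k_B = Gd⁴/(8D³N_a) = (75.9×10³)(11.2⁴)/(8·132.0³·19) = 3.4162 N/mm
Parallel: k_eq = 3.9113 + 3.4162 + 52 = 59.328 N/mm

59.3 N/mm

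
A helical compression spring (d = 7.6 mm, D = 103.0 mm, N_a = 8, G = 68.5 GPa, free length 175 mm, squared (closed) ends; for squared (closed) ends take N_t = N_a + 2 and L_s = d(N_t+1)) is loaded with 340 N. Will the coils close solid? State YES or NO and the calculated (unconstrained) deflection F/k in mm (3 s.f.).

k = Gd⁴/(8D³N_a) = (68.5×10³)(7.6⁴)/(8·103.0³·8) = 3.2678 N/mm
N_t = 10; L_s = 7.6·11 = 83.6 mm; δ_solid = L₀ − L_s = 175 − 83.6 = 91.4 mm
δ = F/k = 340/3.2678 = 104.05 mm
δ ≥ δ_solid → spring goes solid

YES, δ = 104 mm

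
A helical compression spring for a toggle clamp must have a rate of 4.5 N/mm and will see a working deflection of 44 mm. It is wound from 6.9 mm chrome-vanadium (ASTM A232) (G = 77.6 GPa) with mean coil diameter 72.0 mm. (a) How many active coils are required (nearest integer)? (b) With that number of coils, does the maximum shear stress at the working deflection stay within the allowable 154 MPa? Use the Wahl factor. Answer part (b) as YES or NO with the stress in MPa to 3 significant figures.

(a) 13 coils; (b) YES, τ_max = 127 MPa

N_a = Gd⁴/(8D³k) = (77.6×10³)(6.9⁴)/(8·72.0³·4.5) = 13.09 → N_a = 13
Actual rate k = Gd⁴/(8D³·13) = 4.5313 N/mm
Working load F = kδ = 4.5313·44 = 199.38 N
C = 72.0/6.9 = 10.4348; K_W = (4C−1)/(4C−4)+0.615/C = 1.1384
τ_max = K_W·8FD/(πd³) = 1.1384·111.28 = 126.68 MPa
τ_max ≤ 154 MPa → acceptable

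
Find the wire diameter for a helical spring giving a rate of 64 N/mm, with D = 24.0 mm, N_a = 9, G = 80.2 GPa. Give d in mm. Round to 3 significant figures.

d = (8D³N_a·k / G)^(1/4) = (8·24.0³·9·64 / (80.2×10³))^0.25
  = (794.28)^0.25 = 5.3088 mm

5.31 mm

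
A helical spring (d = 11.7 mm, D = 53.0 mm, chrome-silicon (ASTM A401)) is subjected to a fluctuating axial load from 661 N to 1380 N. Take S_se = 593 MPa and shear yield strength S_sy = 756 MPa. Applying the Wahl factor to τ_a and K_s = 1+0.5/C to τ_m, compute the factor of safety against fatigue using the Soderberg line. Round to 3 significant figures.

5.12

C = D/d = 53.0/11.7 = 4.5299; K_W = (4C−1)/(4C−4)+0.615/C = 1.3482; K_s = 1+0.5/C = 1.1104
F_a = (F_max−F_min)/2 = 359.5 N; F_m = (F_max+F_min)/2 = 1020.5 N
τ_a = K_W·8F_aD/(πd³) = 1.3482 × 30.294 = 40.843 MPa
τ_m = K_s·8F_mD/(πd³) = 1.1104 × 85.995 = 95.487 MPa
Soderberg: 1/n_f = τ_a/S_se + τ_m/S_sy = 40.843/593 + 95.487/756 = 0.06888 + 0.12630 = 0.19518
n_f = 1/0.19518 = 5.123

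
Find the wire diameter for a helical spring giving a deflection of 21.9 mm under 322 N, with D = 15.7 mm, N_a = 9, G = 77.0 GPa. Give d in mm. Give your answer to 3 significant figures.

2.70 mm

Required rate k = F/δ = 322/21.9 = 14.703 N/mm
d = (8D³N_a·k / G)^(1/4) = (8·15.7³·9·14.703 / (77.0×10³))^0.25
  = (53.205)^0.25 = 2.7008 mm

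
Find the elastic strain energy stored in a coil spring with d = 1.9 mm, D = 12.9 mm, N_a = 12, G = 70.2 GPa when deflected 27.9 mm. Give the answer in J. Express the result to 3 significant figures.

1.73 J

k = Gd⁴/(8D³N_a) = (70.2×10³)(1.9⁴)/(8·12.9³·12) = 4.4393 N/mm
U = ½kδ² = 0.5 × 4.4393 × 27.9² = 1727.8 N·mm = 1.7278 J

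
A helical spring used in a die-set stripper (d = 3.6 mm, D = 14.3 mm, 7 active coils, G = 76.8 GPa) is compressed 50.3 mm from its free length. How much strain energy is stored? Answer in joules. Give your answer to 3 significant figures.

99.7 J

k = Gd⁴/(8D³N_a) = (76.8×10³)(3.6⁴)/(8·14.3³·7) = 78.773 N/mm
U = ½kδ² = 0.5 × 78.773 × 50.3² = 99651 N·mm = 99.651 J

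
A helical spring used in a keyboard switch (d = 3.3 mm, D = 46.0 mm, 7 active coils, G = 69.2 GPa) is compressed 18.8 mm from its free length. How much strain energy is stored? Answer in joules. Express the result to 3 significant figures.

0.266 J

k = Gd⁴/(8D³N_a) = (69.2×10³)(3.3⁴)/(8·46.0³·7) = 1.5056 N/mm
U = ½kδ² = 0.5 × 1.5056 × 18.8² = 266.06 N·mm = 0.26606 J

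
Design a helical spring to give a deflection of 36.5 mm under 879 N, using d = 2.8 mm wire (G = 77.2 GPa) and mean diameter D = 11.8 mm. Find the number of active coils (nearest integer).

Required rate k = F/δ = 879/36.5 = 24.082 N/mm
N_a = Gd⁴/(8D³k) = (77.2×10³ × 2.8⁴)/(8 × 11.8³ × 24.082)
    = 4.74514e+06 / 316542 = 14.99 → 15 coils

15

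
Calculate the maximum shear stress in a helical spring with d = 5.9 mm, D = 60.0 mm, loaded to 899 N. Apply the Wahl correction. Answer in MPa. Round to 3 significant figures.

764 MPa

Spring index C = D/d = 60.0/5.9 = 10.1695
K_W = (4C−1)/(4C−4) + 0.615/C = 39.678/36.678 + 0.0605 = 1.1423
τ₀ = 8FD/(πd³) = 8·899·60.0/(π·5.9³) = 431520/645.22 = 668.8 MPa
τ_max = K·τ₀ = 1.1423 × 668.8 = 763.95 MPa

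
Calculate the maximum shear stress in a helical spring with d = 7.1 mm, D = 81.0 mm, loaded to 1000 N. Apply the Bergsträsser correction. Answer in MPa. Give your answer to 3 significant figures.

644 MPa

Spring index C = D/d = 81.0/7.1 = 11.4085
K_B = (4C+2)/(4C−3) = 47.634/42.634 = 1.1173
τ₀ = 8FD/(πd³) = 8·1000·81.0/(π·7.1³) = 648000/1124.4 = 576.3 MPa
τ_max = K·τ₀ = 1.1173 × 576.3 = 643.89 MPa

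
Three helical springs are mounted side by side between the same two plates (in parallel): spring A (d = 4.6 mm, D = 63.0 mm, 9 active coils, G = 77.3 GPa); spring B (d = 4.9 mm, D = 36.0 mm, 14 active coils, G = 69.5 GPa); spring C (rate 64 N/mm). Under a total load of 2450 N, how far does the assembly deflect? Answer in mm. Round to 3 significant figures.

k_A = Gd⁴/(8D³N_a) = (77.3×10³)(4.6⁴)/(8·63.0³·9) = 1.9225 N/mm
k_B = Gd⁴/(8D³N_a) = (69.5×10³)(4.9⁴)/(8·36.0³·14) = 7.6673 N/mm
Parallel: k_eq = 1.9225 + 7.6673 + 64 = 73.59 N/mm
δ = F/k_eq = 2450/73.59 = 33.293 mm

33.3 mm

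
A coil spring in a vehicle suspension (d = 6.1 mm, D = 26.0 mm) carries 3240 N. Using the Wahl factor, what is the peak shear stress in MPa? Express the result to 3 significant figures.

1300 MPa

Spring index C = D/d = 26.0/6.1 = 4.2623
K_W = (4C−1)/(4C−4) + 0.615/C = 16.049/13.049 + 0.1443 = 1.3742
τ₀ = 8FD/(πd³) = 8·3240·26.0/(π·6.1³) = 673920/713.08 = 945.08 MPa
τ_max = K·τ₀ = 1.3742 × 945.08 = 1298.7 MPa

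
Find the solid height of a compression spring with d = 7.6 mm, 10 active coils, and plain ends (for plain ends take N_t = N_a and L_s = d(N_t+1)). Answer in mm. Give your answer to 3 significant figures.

83.6 mm

plain ends: N_t = N_a = 10
L_s = d·(N_t+1) = 7.6 × 11 = 83.6 mm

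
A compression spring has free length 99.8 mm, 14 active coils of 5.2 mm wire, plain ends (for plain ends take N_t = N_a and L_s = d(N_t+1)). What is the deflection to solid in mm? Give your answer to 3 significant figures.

21.8 mm

N_t = 14; L_s = 5.2·15 = 78 mm
δ_solid = L₀ − L_s = 99.8 − 78 = 21.8 mm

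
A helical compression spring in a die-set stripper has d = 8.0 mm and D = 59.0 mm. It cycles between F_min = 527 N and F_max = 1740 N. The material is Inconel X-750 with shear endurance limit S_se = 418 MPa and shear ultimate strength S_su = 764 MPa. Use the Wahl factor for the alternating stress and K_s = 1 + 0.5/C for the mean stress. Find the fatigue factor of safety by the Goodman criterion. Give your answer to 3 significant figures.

1.02

C = D/d = 59.0/8.0 = 7.3750; K_W = (4C−1)/(4C−4)+0.615/C = 1.2010; K_s = 1+0.5/C = 1.0678
F_a = (F_max−F_min)/2 = 606.5 N; F_m = (F_max+F_min)/2 = 1133.5 N
τ_a = K_W·8F_aD/(πd³) = 1.2010 × 177.97 = 213.75 MPa
τ_m = K_s·8F_mD/(πd³) = 1.0678 × 332.62 = 355.17 MPa
Goodman: 1/n_f = τ_a/S_se + τ_m/S_su = 213.75/418 + 355.17/764 = 0.51137 + 0.46488 = 0.97625
n_f = 1/0.97625 = 1.024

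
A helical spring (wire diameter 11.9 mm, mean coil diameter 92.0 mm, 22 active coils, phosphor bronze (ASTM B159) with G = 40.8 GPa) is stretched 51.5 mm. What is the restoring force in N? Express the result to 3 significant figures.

k = Gd⁴/(8D³N_a) = (40.8×10³)(11.9⁴)/(8·92.0³·22) = 5.97 N/mm
F = k·δ = 5.97 × 51.5 = 307.45 N

307 N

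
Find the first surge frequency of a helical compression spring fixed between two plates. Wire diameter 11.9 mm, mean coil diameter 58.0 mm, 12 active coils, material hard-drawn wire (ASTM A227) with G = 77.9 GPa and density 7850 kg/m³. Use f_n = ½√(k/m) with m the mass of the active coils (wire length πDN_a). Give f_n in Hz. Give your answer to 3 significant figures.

105 Hz

k = Gd⁴/(8D³N_a) = (77.9×10³)(11.9⁴)/(8·58.0³·12) = 83.401 N/mm = 83401 N/m
Wire length L = πDN_a = π·58.0·12 = 2186.5 mm
m = ρ·(πd²/4)·L = 7850 × 111.22×10⁻⁶ m² × 2.1865 m = 1.909 kg
f_n = ½√(k/m) = 0.5·√(83401/1.909) = 0.5·√(43688) = 104.51 Hz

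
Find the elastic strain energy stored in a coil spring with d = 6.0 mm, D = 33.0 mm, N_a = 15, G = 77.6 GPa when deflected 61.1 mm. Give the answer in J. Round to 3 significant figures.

43.5 J

k = Gd⁴/(8D³N_a) = (77.6×10³)(6.0⁴)/(8·33.0³·15) = 23.321 N/mm
U = ½kδ² = 0.5 × 23.321 × 61.1² = 43531 N·mm = 43.531 J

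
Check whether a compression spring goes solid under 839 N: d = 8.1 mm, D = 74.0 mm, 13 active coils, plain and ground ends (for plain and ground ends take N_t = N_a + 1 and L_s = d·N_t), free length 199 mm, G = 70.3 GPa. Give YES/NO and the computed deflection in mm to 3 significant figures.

YES, δ = 117 mm

k = Gd⁴/(8D³N_a) = (70.3×10³)(8.1⁴)/(8·74.0³·13) = 7.1807 N/mm
N_t = 14; L_s = 8.1·14 = 113.4 mm; δ_solid = L₀ − L_s = 199 − 113.4 = 85.6 mm
δ = F/k = 839/7.1807 = 116.84 mm
δ ≥ δ_solid → spring goes solid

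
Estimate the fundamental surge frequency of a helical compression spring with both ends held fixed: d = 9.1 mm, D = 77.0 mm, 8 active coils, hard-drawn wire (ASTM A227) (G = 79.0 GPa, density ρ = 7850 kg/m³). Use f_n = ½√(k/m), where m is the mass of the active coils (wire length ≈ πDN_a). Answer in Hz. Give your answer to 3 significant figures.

68.5 Hz

k = Gd⁴/(8D³N_a) = (79.0×10³)(9.1⁴)/(8·77.0³·8) = 18.541 N/mm = 18541 N/m
Wire length L = πDN_a = π·77.0·8 = 1935.2 mm
m = ρ·(πd²/4)·L = 7850 × 65.039×10⁻⁶ m² × 1.9352 m = 0.98804 kg
f_n = ½√(k/m) = 0.5·√(18541/0.98804) = 0.5·√(18766) = 68.494 Hz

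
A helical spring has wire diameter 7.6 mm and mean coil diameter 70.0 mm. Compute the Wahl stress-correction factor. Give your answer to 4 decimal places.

1.1581

C = D/d = 70.0/7.6 = 9.2105
K_W = (4C−1)/(4C−4) + 0.615/C = 35.842/32.842 + 0.0668 = 1.1581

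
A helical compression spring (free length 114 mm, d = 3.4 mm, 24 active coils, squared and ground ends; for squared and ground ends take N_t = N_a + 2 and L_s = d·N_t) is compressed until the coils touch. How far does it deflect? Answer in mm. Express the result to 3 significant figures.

25.6 mm

N_t = 26; L_s = 3.4·26 = 88.4 mm
δ_solid = L₀ − L_s = 114 − 88.4 = 25.6 mm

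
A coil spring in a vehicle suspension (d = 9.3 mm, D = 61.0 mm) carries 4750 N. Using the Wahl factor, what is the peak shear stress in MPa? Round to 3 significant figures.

Spring index C = D/d = 61.0/9.3 = 6.5591
K_W = (4C−1)/(4C−4) + 0.615/C = 25.237/22.237 + 0.0938 = 1.2287
τ₀ = 8FD/(πd³) = 8·4750·61.0/(π·9.3³) = 2.318e+06/2527 = 917.31 MPa
τ_max = K·τ₀ = 1.2287 × 917.31 = 1127.1 MPa

1130 MPa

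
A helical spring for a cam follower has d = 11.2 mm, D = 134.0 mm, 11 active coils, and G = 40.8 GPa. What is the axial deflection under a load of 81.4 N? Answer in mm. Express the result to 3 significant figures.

26.8 mm

k = Gd⁴/(8D³N_a) = (40.8×10³)(11.2⁴)/(8·134.0³·11) = 3.032 N/mm
δ = F/k = 81.4 / 3.032 = 26.847 mm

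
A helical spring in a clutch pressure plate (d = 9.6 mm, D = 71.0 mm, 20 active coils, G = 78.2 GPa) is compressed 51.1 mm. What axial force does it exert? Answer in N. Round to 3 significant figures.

k = Gd⁴/(8D³N_a) = (78.2×10³)(9.6⁴)/(8·71.0³·20) = 11.598 N/mm
F = k·δ = 11.598 × 51.1 = 592.68 N

593 N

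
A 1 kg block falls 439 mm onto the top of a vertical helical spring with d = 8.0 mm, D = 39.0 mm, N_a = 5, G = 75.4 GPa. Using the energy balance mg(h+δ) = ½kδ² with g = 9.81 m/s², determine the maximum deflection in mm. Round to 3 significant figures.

k = Gd⁴/(8D³N_a) = (75.4×10³)(8.0⁴)/(8·39.0³·5) = 130.16 N/mm
W = mg = 1 × 9.81 = 9.81 N
½kδ² − Wδ − Wh = 0 → δ = (W + √(W² + 2kWh))/k
δ = (9.81 + √(96.236 + 1.12109e+06))/130.16 = (9.81 + 1058.9)/130.16 = 8.2104 mm

8.21 mm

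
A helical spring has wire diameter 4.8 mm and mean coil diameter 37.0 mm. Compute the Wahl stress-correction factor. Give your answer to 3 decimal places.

C = D/d = 37.0/4.8 = 7.7083
K_W = (4C−1)/(4C−4) + 0.615/C = 29.833/26.833 + 0.0798 = 1.1916

1.192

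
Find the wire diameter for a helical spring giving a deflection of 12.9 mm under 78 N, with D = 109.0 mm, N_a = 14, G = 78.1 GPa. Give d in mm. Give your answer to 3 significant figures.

10.3 mm

Required rate k = F/δ = 78/12.9 = 6.0465 N/mm
d = (8D³N_a·k / G)^(1/4) = (8·109.0³·14·6.0465 / (78.1×10³))^0.25
  = (11229)^0.25 = 10.2941 mm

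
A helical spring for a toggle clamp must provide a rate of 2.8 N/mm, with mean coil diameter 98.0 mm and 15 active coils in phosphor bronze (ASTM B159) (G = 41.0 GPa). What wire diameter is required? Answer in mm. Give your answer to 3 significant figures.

d = (8D³N_a·k / G)^(1/4) = (8·98.0³·15·2.8 / (41.0×10³))^0.25
  = (7713.2)^0.25 = 9.3715 mm

9.37 mm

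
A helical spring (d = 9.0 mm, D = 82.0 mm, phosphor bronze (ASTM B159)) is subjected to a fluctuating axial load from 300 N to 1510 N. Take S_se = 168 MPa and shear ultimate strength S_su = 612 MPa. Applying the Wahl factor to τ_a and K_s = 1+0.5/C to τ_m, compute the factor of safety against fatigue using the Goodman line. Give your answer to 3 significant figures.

0.609

C = D/d = 82.0/9.0 = 9.1111; K_W = (4C−1)/(4C−4)+0.615/C = 1.1600; K_s = 1+0.5/C = 1.0549
F_a = (F_max−F_min)/2 = 605 N; F_m = (F_max+F_min)/2 = 905 N
τ_a = K_W·8F_aD/(πd³) = 1.1600 × 173.29 = 201.01 MPa
τ_m = K_s·8F_mD/(πd³) = 1.0549 × 259.22 = 273.45 MPa
Goodman: 1/n_f = τ_a/S_se + τ_m/S_su = 201.01/168 + 273.45/612 = 1.19651 + 0.44681 = 1.6433
n_f = 1/1.6433 = 0.6085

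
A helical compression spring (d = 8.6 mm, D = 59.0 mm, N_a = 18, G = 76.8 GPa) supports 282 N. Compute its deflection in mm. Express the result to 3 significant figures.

k = Gd⁴/(8D³N_a) = (76.8×10³)(8.6⁴)/(8·59.0³·18) = 14.205 N/mm
δ = F/k = 282 / 14.205 = 19.852 mm

19.9 mm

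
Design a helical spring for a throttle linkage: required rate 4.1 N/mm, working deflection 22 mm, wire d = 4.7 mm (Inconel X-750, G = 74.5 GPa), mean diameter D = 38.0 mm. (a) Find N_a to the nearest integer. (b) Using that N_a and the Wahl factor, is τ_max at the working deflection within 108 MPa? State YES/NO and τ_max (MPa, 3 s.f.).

N_a = Gd⁴/(8D³k) = (74.5×10³)(4.7⁴)/(8·38.0³·4.1) = 20.2 → N_a = 20
Actual rate k = Gd⁴/(8D³·20) = 4.1407 N/mm
Working load F = kδ = 4.1407·22 = 91.096 N
C = 38.0/4.7 = 8.0851; K_W = (4C−1)/(4C−4)+0.615/C = 1.1819
τ_max = K_W·8FD/(πd³) = 1.1819·84.904 = 100.35 MPa
τ_max ≤ 108 MPa → acceptable

(a) 20 coils; (b) YES, τ_max = 100 MPa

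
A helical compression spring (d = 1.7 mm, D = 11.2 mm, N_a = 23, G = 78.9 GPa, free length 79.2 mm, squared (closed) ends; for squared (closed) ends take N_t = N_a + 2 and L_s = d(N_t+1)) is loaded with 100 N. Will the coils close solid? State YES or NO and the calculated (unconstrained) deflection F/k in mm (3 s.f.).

YES, δ = 39.2 mm

k = Gd⁴/(8D³N_a) = (78.9×10³)(1.7⁴)/(8·11.2³·23) = 2.5492 N/mm
N_t = 25; L_s = 1.7·26 = 44.2 mm; δ_solid = L₀ − L_s = 79.2 − 44.2 = 35 mm
δ = F/k = 100/2.5492 = 39.228 mm
δ ≥ δ_solid → spring goes solid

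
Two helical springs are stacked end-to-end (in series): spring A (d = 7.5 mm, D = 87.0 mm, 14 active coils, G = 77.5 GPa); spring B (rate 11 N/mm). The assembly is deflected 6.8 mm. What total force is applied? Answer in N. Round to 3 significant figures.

17.4 N

k_A = Gd⁴/(8D³N_a) = (77.5×10³)(7.5⁴)/(8·87.0³·14) = 3.3248 N/mm
Series: 1/k_eq = 1/3.3248 + 1/11 = 0.39168; k_eq = 2.5531 N/mm
F = k_eq·δ = 2.5531·6.8 = 17.361 N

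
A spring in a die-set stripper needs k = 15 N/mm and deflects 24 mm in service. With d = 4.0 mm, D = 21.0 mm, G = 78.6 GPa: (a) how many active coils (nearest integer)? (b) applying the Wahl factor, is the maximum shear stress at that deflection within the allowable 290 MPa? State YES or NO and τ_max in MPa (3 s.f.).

(a) 18 coils; (b) NO, τ_max = 391 MPa

N_a = Gd⁴/(8D³k) = (78.6×10³)(4.0⁴)/(8·21.0³·15) = 18.11 → N_a = 18
Actual rate k = Gd⁴/(8D³·18) = 15.088 N/mm
Working load F = kδ = 15.088·24 = 362.12 N
C = 21.0/4.0 = 5.2500; K_W = (4C−1)/(4C−4)+0.615/C = 1.2936
τ_max = K_W·8FD/(πd³) = 1.2936·302.57 = 391.41 MPa
τ_max > 290 MPa → exceeds allowable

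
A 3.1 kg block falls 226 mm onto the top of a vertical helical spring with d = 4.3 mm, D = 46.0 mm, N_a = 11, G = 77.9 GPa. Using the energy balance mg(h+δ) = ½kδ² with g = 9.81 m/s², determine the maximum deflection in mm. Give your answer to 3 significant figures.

k = Gd⁴/(8D³N_a) = (77.9×10³)(4.3⁴)/(8·46.0³·11) = 3.1092 N/mm
W = mg = 3.1 × 9.81 = 30.411 N
½kδ² − Wδ − Wh = 0 → δ = (W + √(W² + 2kWh))/k
δ = (30.411 + √(924.83 + 42739))/3.1092 = (30.411 + 208.96)/3.1092 = 76.986 mm

77.0 mm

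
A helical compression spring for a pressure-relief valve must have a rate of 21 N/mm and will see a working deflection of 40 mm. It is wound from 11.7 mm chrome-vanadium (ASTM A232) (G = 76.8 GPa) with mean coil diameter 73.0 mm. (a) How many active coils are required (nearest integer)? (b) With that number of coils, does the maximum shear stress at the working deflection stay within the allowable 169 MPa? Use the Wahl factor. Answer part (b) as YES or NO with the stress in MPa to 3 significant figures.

N_a = Gd⁴/(8D³k) = (76.8×10³)(11.7⁴)/(8·73.0³·21) = 22.02 → N_a = 22
Actual rate k = Gd⁴/(8D³·22) = 21.02 N/mm
Working load F = kδ = 21.02·40 = 840.78 N
C = 73.0/11.7 = 6.2393; K_W = (4C−1)/(4C−4)+0.615/C = 1.2417
τ_max = K_W·8FD/(πd³) = 1.2417·97.586 = 121.17 MPa
τ_max ≤ 169 MPa → acceptable

(a) 22 coils; (b) YES, τ_max = 121 MPa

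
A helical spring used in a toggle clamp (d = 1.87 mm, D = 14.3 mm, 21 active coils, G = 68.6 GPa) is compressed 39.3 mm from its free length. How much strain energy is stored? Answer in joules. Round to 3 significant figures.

1.32 J

k = Gd⁴/(8D³N_a) = (68.6×10³)(1.87⁴)/(8·14.3³·21) = 1.7075 N/mm
U = ½kδ² = 0.5 × 1.7075 × 39.3² = 1318.6 N·mm = 1.3186 J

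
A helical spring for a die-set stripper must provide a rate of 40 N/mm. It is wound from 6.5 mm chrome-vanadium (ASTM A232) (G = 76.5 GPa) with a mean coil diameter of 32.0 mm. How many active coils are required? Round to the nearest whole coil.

N_a = Gd⁴/(8D³k) = (76.5×10³ × 6.5⁴)/(8 × 32.0³ × 40)
    = 1.36557e+08 / 1.04858e+07 = 13.02 → 13 coils

13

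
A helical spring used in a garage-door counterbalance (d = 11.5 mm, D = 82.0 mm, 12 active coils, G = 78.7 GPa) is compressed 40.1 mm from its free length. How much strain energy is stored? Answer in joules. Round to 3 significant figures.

20.9 J

k = Gd⁴/(8D³N_a) = (78.7×10³)(11.5⁴)/(8·82.0³·12) = 26.005 N/mm
U = ½kδ² = 0.5 × 26.005 × 40.1² = 20908 N·mm = 20.908 J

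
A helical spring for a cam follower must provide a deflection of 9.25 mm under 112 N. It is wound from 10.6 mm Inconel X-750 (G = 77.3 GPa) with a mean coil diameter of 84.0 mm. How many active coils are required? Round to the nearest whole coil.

17

Required rate k = F/δ = 112/9.25 = 12.108 N/mm
N_a = Gd⁴/(8D³k) = (77.3×10³ × 10.6⁴)/(8 × 84.0³ × 12.108)
    = 9.75895e+08 / 5.74122e+07 = 17 → 17 coils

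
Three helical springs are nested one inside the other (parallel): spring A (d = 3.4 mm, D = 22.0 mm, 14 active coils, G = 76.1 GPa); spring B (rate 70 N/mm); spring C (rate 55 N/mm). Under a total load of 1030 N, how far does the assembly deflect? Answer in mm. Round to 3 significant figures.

7.71 mm

k_A = Gd⁴/(8D³N_a) = (76.1×10³)(3.4⁴)/(8·22.0³·14) = 8.5274 N/mm
Parallel: k_eq = 8.5274 + 70 + 55 = 133.53 N/mm
δ = F/k_eq = 1030/133.53 = 7.7138 mm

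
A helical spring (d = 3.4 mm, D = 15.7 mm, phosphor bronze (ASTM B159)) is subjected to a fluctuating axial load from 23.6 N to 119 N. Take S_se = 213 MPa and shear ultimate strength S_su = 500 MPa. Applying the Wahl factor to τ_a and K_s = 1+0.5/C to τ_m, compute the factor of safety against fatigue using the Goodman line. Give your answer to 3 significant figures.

C = D/d = 15.7/3.4 = 4.6176; K_W = (4C−1)/(4C−4)+0.615/C = 1.3405; K_s = 1+0.5/C = 1.1083
F_a = (F_max−F_min)/2 = 47.7 N; F_m = (F_max+F_min)/2 = 71.3 N
τ_a = K_W·8F_aD/(πd³) = 1.3405 × 48.52 = 65.041 MPa
τ_m = K_s·8F_mD/(πd³) = 1.1083 × 72.526 = 80.379 MPa
Goodman: 1/n_f = τ_a/S_se + τ_m/S_su = 65.041/213 + 80.379/500 = 0.30536 + 0.16076 = 0.46612
n_f = 1/0.46612 = 2.145

2.15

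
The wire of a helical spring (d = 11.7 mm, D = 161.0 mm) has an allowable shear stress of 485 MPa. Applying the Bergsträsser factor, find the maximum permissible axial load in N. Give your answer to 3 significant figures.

C = D/d = 161.0/11.7 = 13.7607
K_B = (4C+2)/(4C−3) = 57.043/52.043 = 1.0961
τ_max = K·8FD/(πd³) → F_max = τ_allow·πd³/(8DK)
F_max = 485·π·11.7³/(8·161.0·1.0961) = 2.4403e+06/1411.7 = 1728.6 N

1730 N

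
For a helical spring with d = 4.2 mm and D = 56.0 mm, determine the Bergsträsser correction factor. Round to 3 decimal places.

1.099

C = D/d = 56.0/4.2 = 13.3333
K_B = (4C+2)/(4C−3) = 55.333/50.333 = 1.0993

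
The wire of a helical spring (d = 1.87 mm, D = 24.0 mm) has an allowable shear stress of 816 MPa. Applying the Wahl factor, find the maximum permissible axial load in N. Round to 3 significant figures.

C = D/d = 24.0/1.87 = 12.8342
K_W = (4C−1)/(4C−4) + 0.615/C = 50.337/47.337 + 0.0479 = 1.1113
τ_max = K·8FD/(πd³) → F_max = τ_allow·πd³/(8DK)
F_max = 816·π·1.87³/(8·24.0·1.1113) = 16764/213.37 = 78.566 N

78.6 N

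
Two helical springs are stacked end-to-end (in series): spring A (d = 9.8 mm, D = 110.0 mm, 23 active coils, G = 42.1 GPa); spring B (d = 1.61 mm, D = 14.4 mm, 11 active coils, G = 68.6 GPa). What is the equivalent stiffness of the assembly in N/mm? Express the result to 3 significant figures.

k_A = Gd⁴/(8D³N_a) = (42.1×10³)(9.8⁴)/(8·110.0³·23) = 1.5856 N/mm
k_B = Gd⁴/(8D³N_a) = (68.6×10³)(1.61⁴)/(8·14.4³·11) = 1.7541 N/mm
Series: 1/k_eq = 1/1.5856 + 1/1.7541 = 1.2008; k_eq = 0.8328 N/mm

0.833 N/mm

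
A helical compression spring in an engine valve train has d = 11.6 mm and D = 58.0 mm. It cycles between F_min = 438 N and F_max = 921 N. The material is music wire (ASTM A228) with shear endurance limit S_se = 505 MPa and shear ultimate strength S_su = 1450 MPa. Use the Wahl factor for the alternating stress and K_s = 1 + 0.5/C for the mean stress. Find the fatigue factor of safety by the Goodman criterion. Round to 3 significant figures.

C = D/d = 58.0/11.6 = 5.0000; K_W = (4C−1)/(4C−4)+0.615/C = 1.3105; K_s = 1+0.5/C = 1.1000
F_a = (F_max−F_min)/2 = 241.5 N; F_m = (F_max+F_min)/2 = 679.5 N
τ_a = K_W·8F_aD/(πd³) = 1.3105 × 22.851 = 29.947 MPa
τ_m = K_s·8F_mD/(πd³) = 1.1000 × 64.296 = 70.726 MPa
Goodman: 1/n_f = τ_a/S_se + τ_m/S_su = 29.947/505 + 70.726/1450 = 0.05930 + 0.04878 = 0.10808
n_f = 1/0.10808 = 9.253

9.25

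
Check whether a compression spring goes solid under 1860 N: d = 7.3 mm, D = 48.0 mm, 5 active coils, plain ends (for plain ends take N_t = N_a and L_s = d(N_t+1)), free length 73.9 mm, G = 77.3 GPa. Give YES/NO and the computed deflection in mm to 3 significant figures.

YES, δ = 37.5 mm

k = Gd⁴/(8D³N_a) = (77.3×10³)(7.3⁴)/(8·48.0³·5) = 49.623 N/mm
N_t = 5; L_s = 7.3·6 = 43.8 mm; δ_solid = L₀ − L_s = 73.9 − 43.8 = 30.1 mm
δ = F/k = 1860/49.623 = 37.482 mm
δ ≥ δ_solid → spring goes solid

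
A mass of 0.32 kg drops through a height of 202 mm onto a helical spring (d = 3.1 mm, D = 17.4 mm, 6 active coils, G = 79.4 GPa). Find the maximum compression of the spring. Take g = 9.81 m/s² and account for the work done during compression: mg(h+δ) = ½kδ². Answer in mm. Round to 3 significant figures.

6.72 mm

k = Gd⁴/(8D³N_a) = (79.4×10³)(3.1⁴)/(8·17.4³·6) = 28.999 N/mm
W = mg = 0.32 × 9.81 = 3.1392 N
½kδ² − Wδ − Wh = 0 → δ = (W + √(W² + 2kWh))/k
δ = (3.1392 + √(9.8546 + 36777.2))/28.999 = (3.1392 + 191.8)/28.999 = 6.7223 mm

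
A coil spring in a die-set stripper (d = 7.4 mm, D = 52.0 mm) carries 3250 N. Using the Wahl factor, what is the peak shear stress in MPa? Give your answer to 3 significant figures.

Spring index C = D/d = 52.0/7.4 = 7.0270
K_W = (4C−1)/(4C−4) + 0.615/C = 27.108/24.108 + 0.0875 = 1.2120
τ₀ = 8FD/(πd³) = 8·3250·52.0/(π·7.4³) = 1.352e+06/1273 = 1062 MPa
τ_max = K·τ₀ = 1.2120 × 1062 = 1287.1 MPa

1290 MPa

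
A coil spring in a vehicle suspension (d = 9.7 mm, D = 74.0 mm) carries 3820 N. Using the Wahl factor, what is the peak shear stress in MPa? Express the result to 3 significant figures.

942 MPa

Spring index C = D/d = 74.0/9.7 = 7.6289
K_W = (4C−1)/(4C−4) + 0.615/C = 29.515/26.515 + 0.0806 = 1.1938
τ₀ = 8FD/(πd³) = 8·3820·74.0/(π·9.7³) = 2.26144e+06/2867.2 = 788.71 MPa
τ_max = K·τ₀ = 1.1938 × 788.71 = 941.53 MPa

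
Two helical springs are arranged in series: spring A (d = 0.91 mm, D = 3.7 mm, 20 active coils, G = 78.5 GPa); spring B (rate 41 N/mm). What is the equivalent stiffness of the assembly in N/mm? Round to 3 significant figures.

k_A = Gd⁴/(8D³N_a) = (78.5×10³)(0.91⁴)/(8·3.7³·20) = 6.6422 N/mm
Series: 1/k_eq = 1/6.6422 + 1/41 = 0.17494; k_eq = 5.7161 N/mm

5.72 N/mm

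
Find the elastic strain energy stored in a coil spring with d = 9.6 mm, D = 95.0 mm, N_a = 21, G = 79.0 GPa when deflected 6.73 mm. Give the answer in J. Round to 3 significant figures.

0.105 J

k = Gd⁴/(8D³N_a) = (79.0×10³)(9.6⁴)/(8·95.0³·21) = 4.6583 N/mm
U = ½kδ² = 0.5 × 4.6583 × 6.73² = 105.5 N·mm = 0.1055 J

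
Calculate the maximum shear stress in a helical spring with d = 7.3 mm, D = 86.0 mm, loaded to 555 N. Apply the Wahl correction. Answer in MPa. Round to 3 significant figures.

350 MPa

Spring index C = D/d = 86.0/7.3 = 11.7808
K_W = (4C−1)/(4C−4) + 0.615/C = 46.123/43.123 + 0.0522 = 1.1218
τ₀ = 8FD/(πd³) = 8·555·86.0/(π·7.3³) = 381840/1222.1 = 312.44 MPa
τ_max = K·τ₀ = 1.1218 × 312.44 = 350.48 MPa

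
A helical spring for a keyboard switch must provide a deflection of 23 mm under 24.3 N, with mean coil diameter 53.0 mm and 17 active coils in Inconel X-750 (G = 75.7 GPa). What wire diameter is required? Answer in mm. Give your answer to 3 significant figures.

Required rate k = F/δ = 24.3/23 = 1.0565 N/mm
d = (8D³N_a·k / G)^(1/4) = (8·53.0³·17·1.0565 / (75.7×10³))^0.25
  = (282.58)^0.25 = 4.1000 mm

4.10 mm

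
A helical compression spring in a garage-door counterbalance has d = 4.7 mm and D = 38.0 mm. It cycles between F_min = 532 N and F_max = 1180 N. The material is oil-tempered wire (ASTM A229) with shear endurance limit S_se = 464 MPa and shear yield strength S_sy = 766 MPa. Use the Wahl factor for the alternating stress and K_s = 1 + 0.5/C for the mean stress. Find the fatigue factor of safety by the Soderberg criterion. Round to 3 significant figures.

0.533

C = D/d = 38.0/4.7 = 8.0851; K_W = (4C−1)/(4C−4)+0.615/C = 1.1819; K_s = 1+0.5/C = 1.0618
F_a = (F_max−F_min)/2 = 324 N; F_m = (F_max+F_min)/2 = 856 N
τ_a = K_W·8F_aD/(πd³) = 1.1819 × 301.98 = 356.91 MPa
τ_m = K_s·8F_mD/(πd³) = 1.0618 × 797.82 = 847.16 MPa
Soderberg: 1/n_f = τ_a/S_se + τ_m/S_sy = 356.91/464 + 847.16/766 = 0.76921 + 1.10595 = 1.8752
n_f = 1/1.8752 = 0.5333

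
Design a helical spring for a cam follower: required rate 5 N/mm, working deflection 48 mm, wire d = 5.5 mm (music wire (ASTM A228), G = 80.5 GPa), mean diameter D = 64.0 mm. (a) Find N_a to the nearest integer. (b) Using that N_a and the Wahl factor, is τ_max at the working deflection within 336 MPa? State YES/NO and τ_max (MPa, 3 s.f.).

(a) 7 coils; (b) YES, τ_max = 265 MPa

N_a = Gd⁴/(8D³k) = (80.5×10³)(5.5⁴)/(8·64.0³·5) = 7.025 → N_a = 7
Actual rate k = Gd⁴/(8D³·7) = 5.0179 N/mm
Working load F = kδ = 5.0179·48 = 240.86 N
C = 64.0/5.5 = 11.6364; K_W = (4C−1)/(4C−4)+0.615/C = 1.1234
τ_max = K_W·8FD/(πd³) = 1.1234·235.93 = 265.04 MPa
τ_max ≤ 336 MPa → acceptable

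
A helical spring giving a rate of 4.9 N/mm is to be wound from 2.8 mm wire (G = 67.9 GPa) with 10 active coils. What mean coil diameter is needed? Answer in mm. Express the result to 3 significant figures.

D = (Gd⁴/(8N_a·k))^(1/3) = (67.9×10³·2.8⁴/(8·10·4.9))^(1/3)
  = (10646.7)^(1/3) = 21.9991 mm

22.0 mm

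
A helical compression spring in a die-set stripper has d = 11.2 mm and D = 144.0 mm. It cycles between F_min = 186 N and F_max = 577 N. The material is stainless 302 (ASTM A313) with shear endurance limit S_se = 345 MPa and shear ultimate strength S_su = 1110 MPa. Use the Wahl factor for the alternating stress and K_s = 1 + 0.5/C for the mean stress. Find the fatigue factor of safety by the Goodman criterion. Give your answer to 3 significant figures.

3.88

C = D/d = 144.0/11.2 = 12.8571; K_W = (4C−1)/(4C−4)+0.615/C = 1.1111; K_s = 1+0.5/C = 1.0389
F_a = (F_max−F_min)/2 = 195.5 N; F_m = (F_max+F_min)/2 = 381.5 N
τ_a = K_W·8F_aD/(πd³) = 1.1111 × 51.026 = 56.695 MPa
τ_m = K_s·8F_mD/(πd³) = 1.0389 × 99.573 = 103.45 MPa
Goodman: 1/n_f = τ_a/S_se + τ_m/S_su = 56.695/345 + 103.45/1110 = 0.16433 + 0.09319 = 0.25753
n_f = 1/0.25753 = 3.883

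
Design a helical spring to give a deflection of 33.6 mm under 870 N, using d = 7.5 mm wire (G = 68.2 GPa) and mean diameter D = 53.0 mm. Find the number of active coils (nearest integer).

7

Required rate k = F/δ = 870/33.6 = 25.893 N/mm
N_a = Gd⁴/(8D³k) = (68.2×10³ × 7.5⁴)/(8 × 53.0³ × 25.893)
    = 2.15789e+08 / 3.08388e+07 = 6.997 → 7 coils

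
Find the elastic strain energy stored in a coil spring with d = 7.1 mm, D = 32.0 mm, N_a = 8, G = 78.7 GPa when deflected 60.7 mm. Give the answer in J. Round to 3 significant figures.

k = Gd⁴/(8D³N_a) = (78.7×10³)(7.1⁴)/(8·32.0³·8) = 95.363 N/mm
U = ½kδ² = 0.5 × 95.363 × 60.7² = 1.7568e+05 N·mm = 175.68 J

176 J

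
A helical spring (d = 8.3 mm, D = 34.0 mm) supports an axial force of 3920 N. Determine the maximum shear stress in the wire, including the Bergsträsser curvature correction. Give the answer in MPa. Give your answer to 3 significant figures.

815 MPa

Spring index C = D/d = 34.0/8.3 = 4.0964
K_B = (4C+2)/(4C−3) = 18.386/13.386 = 1.3735
τ₀ = 8FD/(πd³) = 8·3920·34.0/(π·8.3³) = 1.06624e+06/1796.3 = 593.57 MPa
τ_max = K·τ₀ = 1.3735 × 593.57 = 815.29 MPa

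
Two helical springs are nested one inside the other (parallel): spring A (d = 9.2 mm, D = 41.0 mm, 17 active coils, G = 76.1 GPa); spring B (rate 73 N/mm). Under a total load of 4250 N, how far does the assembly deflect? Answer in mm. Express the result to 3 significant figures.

32.4 mm

k_A = Gd⁴/(8D³N_a) = (76.1×10³)(9.2⁴)/(8·41.0³·17) = 58.163 N/mm
Parallel: k_eq = 58.163 + 73 = 131.16 N/mm
δ = F/k_eq = 4250/131.16 = 32.402 mm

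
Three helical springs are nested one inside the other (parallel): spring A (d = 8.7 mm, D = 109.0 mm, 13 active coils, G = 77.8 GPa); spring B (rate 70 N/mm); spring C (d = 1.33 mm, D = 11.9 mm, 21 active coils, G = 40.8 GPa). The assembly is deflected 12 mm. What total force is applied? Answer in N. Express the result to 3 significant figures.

885 N

k_A = Gd⁴/(8D³N_a) = (77.8×10³)(8.7⁴)/(8·109.0³·13) = 3.3094 N/mm
k_C = Gd⁴/(8D³N_a) = (40.8×10³)(1.33⁴)/(8·11.9³·21) = 0.45094 N/mm
Parallel: k_eq = 3.3094 + 70 + 0.45094 = 73.76 N/mm
F = k_eq·δ = 73.76·12 = 885.12 N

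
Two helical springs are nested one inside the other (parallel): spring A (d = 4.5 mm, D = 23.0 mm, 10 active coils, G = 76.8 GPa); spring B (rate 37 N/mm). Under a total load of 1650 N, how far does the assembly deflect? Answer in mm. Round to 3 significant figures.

23.8 mm

k_A = Gd⁴/(8D³N_a) = (76.8×10³)(4.5⁴)/(8·23.0³·10) = 32.355 N/mm
Parallel: k_eq = 32.355 + 37 = 69.355 N/mm
δ = F/k_eq = 1650/69.355 = 23.791 mm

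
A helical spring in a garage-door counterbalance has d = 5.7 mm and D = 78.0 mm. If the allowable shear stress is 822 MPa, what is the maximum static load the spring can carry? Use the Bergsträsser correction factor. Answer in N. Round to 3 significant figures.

C = D/d = 78.0/5.7 = 13.6842
K_B = (4C+2)/(4C−3) = 56.737/51.737 = 1.0966
τ_max = K·8FD/(πd³) → F_max = τ_allow·πd³/(8DK)
F_max = 822·π·5.7³/(8·78.0·1.0966) = 4.7824e+05/684.31 = 698.87 N

699 N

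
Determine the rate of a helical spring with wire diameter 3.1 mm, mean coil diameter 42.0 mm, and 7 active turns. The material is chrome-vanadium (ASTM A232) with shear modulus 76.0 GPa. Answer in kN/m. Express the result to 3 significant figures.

k = Gd⁴/(8D³N_a) = (76.0×10³ × 3.1⁴) / (8 × 42.0³ × 7)
  = 7.01876e+06 / 4.14893e+06 = 1.6917 N/mm

1.69 kN/m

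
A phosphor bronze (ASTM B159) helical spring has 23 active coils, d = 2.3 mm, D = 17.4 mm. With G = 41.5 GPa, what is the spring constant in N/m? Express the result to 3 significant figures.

k = Gd⁴/(8D³N_a) = (41.5×10³ × 2.3⁴) / (8 × 17.4³ × 23)
  = 1.16134e+06 / 969316 = 1.1981 N/mm = 1198.1 N/m

1200 N/m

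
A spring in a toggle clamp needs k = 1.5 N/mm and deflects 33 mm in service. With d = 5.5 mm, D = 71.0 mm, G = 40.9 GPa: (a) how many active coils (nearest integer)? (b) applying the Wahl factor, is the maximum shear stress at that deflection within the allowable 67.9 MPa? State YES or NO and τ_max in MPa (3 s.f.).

N_a = Gd⁴/(8D³k) = (40.9×10³)(5.5⁴)/(8·71.0³·1.5) = 8.714 → N_a = 9
Actual rate k = Gd⁴/(8D³·9) = 1.4523 N/mm
Working load F = kδ = 1.4523·33 = 47.927 N
C = 71.0/5.5 = 12.9091; K_W = (4C−1)/(4C−4)+0.615/C = 1.1106
τ_max = K_W·8FD/(πd³) = 1.1106·52.082 = 57.844 MPa
τ_max ≤ 67.9 MPa → acceptable

(a) 9 coils; (b) YES, τ_max = 57.8 MPa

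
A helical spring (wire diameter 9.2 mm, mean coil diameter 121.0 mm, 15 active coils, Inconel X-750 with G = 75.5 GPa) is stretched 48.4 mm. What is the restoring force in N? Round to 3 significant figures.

123 N

k = Gd⁴/(8D³N_a) = (75.5×10³)(9.2⁴)/(8·121.0³·15) = 2.5443 N/mm
F = k·δ = 2.5443 × 48.4 = 123.14 N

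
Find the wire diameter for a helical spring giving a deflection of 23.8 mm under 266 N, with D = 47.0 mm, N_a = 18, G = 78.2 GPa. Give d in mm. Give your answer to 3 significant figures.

Required rate k = F/δ = 266/23.8 = 11.176 N/mm
d = (8D³N_a·k / G)^(1/4) = (8·47.0³·18·11.176 / (78.2×10³))^0.25
  = (2136.8)^0.25 = 6.7989 mm

6.80 mm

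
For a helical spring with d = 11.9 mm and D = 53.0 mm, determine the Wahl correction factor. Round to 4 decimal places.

C = D/d = 53.0/11.9 = 4.4538
K_W = (4C−1)/(4C−4) + 0.615/C = 16.815/13.815 + 0.1381 = 1.3552

1.3552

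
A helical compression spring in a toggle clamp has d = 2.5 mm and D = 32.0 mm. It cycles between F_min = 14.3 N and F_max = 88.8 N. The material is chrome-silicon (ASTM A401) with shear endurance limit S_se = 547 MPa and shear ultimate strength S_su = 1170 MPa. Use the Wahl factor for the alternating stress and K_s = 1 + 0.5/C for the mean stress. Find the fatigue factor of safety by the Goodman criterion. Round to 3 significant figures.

1.58

C = D/d = 32.0/2.5 = 12.8000; K_W = (4C−1)/(4C−4)+0.615/C = 1.1116; K_s = 1+0.5/C = 1.0391
F_a = (F_max−F_min)/2 = 37.25 N; F_m = (F_max+F_min)/2 = 51.55 N
τ_a = K_W·8F_aD/(πd³) = 1.1116 × 194.27 = 215.95 MPa
τ_m = K_s·8F_mD/(πd³) = 1.0391 × 268.84 = 279.34 MPa
Goodman: 1/n_f = τ_a/S_se + τ_m/S_su = 215.95/547 + 279.34/1170 = 0.39478 + 0.23876 = 0.63354
n_f = 1/0.63354 = 1.578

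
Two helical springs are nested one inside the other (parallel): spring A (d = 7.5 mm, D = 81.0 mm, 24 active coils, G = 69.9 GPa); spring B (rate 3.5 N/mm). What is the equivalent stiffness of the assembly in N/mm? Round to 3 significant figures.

k_A = Gd⁴/(8D³N_a) = (69.9×10³)(7.5⁴)/(8·81.0³·24) = 2.1675 N/mm
Parallel: k_eq = 2.1675 + 3.5 = 5.6675 N/mm

5.67 N/mm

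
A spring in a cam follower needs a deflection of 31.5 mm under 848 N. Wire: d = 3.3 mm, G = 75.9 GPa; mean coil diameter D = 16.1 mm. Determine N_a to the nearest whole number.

10

Required rate k = F/δ = 848/31.5 = 26.921 N/mm
N_a = Gd⁴/(8D³k) = (75.9×10³ × 3.3⁴)/(8 × 16.1³ × 26.921)
    = 9.00114e+06 / 898779 = 10.01 → 10 coils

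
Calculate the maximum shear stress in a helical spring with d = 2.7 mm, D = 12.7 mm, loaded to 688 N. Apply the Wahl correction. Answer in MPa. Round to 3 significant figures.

1510 MPa

Spring index C = D/d = 12.7/2.7 = 4.7037
K_W = (4C−1)/(4C−4) + 0.615/C = 17.815/14.815 + 0.1307 = 1.3332
τ₀ = 8FD/(πd³) = 8·688·12.7/(π·2.7³) = 69900.8/61.836 = 1130.4 MPa
τ_max = K·τ₀ = 1.3332 × 1130.4 = 1507.1 MPa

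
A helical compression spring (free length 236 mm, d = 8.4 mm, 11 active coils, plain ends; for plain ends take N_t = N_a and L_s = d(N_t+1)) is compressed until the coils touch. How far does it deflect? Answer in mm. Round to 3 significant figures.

N_t = 11; L_s = 8.4·12 = 100.8 mm
δ_solid = L₀ − L_s = 236 − 100.8 = 135.2 mm

135 mm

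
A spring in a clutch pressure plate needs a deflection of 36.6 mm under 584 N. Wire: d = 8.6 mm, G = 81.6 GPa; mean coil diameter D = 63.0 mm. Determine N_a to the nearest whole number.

Required rate k = F/δ = 584/36.6 = 15.956 N/mm
N_a = Gd⁴/(8D³k) = (81.6×10³ × 8.6⁴)/(8 × 63.0³ × 15.956)
    = 4.46359e+08 / 3.19186e+07 = 13.98 → 14 coils

14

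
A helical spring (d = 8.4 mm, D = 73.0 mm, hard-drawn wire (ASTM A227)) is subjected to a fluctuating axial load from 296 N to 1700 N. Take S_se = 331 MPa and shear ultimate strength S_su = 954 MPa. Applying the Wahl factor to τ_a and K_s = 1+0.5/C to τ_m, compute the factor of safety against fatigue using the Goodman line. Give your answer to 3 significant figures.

C = D/d = 73.0/8.4 = 8.6905; K_W = (4C−1)/(4C−4)+0.615/C = 1.1683; K_s = 1+0.5/C = 1.0575
F_a = (F_max−F_min)/2 = 702 N; F_m = (F_max+F_min)/2 = 998 N
τ_a = K_W·8F_aD/(πd³) = 1.1683 × 220.17 = 257.22 MPa
τ_m = K_s·8F_mD/(πd³) = 1.0575 × 313.01 = 331.02 MPa
Goodman: 1/n_f = τ_a/S_se + τ_m/S_su = 257.22/331 + 331.02/954 = 0.77711 + 0.34698 = 1.1241
n_f = 1/1.1241 = 0.8896

0.890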